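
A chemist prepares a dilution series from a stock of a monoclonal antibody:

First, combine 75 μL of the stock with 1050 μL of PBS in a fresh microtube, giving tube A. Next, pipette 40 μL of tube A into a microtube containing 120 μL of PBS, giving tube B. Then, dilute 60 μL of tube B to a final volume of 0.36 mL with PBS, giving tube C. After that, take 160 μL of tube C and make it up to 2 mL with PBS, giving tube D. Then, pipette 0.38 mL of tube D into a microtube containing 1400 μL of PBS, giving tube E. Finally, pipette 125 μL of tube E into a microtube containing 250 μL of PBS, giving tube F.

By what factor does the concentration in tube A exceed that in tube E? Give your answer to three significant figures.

1.41 × 10^3

Step 1: 75 μL + 1050 μL = 1125 μL total → factor 1125/75 = 15
Step 2: 40 μL + 120 μL = 160 μL total → factor 160/40 = 4
Step 3: 60 μL brought to 0.36 mL → factor 360/60 = 6
Step 4: 160 μL brought to 2 mL → factor 2000/160 = 12.5
Step 5: 0.38 mL + 1400 μL = 1.78 mL total → factor 1.78/0.38 = 4.6842
Dilution factor to tube A = 15; to tube E = 21079
[tube A]/[tube E] = (factor to tube E)/(factor to tube A) = 21079/15 = 1.41 × 10^3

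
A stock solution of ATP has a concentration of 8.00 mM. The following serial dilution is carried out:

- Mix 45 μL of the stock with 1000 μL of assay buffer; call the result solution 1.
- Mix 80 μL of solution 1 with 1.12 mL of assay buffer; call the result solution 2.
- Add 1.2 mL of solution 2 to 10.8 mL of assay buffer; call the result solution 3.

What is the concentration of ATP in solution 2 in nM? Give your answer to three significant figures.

2.30 × 10^4 nM

Step 1: 45 μL + 1000 μL = 1045 μL total → factor 1045/45 = 23.222
Step 2: 80 μL + 1.12 mL = 1200 μL total → factor 1200/80 = 15
Dilution factor through solution 2 = 23.222 × 15 = 348.33
[solution 2] = 8.00 mM / 348.33 = 0.02297 mM = 2.30 × 10^4 nM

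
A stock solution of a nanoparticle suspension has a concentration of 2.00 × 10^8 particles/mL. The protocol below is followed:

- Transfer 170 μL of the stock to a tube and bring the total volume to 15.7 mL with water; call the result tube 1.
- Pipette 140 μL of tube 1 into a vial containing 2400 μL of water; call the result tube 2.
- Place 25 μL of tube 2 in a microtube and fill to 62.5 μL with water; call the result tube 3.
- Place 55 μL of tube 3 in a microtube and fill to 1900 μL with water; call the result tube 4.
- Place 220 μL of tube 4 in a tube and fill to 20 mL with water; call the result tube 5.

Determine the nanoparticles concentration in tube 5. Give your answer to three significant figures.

15.2 particles/mL

Step 1: 170 μL brought to 15.7 mL → factor 15700/170 = 92.353
Step 2: 140 μL + 2400 μL = 2540 μL total → factor 2540/140 = 18.143
Step 3: 25 μL brought to 62.5 μL → factor 62.5/25 = 2.5
Step 4: 55 μL brought to 1900 μL → factor 1900/55 = 34.545
Step 5: 220 μL brought to 20 mL → factor 20000/220 = 90.909
Overall dilution factor = 92.353 × 18.143 × 2.5 × 34.545 × 90.909 = 1.3155 × 10^7
Final = 2.00 × 10^8 particles/mL / 1.3155 × 10^7 = 15.2 particles/mL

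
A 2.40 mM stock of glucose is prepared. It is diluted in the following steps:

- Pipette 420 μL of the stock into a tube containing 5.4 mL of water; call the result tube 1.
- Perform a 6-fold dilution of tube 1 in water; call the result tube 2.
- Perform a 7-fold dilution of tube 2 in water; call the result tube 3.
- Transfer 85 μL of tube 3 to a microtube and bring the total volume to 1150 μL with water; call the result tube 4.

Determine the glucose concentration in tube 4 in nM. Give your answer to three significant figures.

Step 1: 420 μL + 5.4 mL = 5820 μL total → factor 5820/420 = 13.857
Step 2: 6-fold → factor 6
Step 3: 7-fold → factor 7
Step 4: 85 μL brought to 1150 μL → factor 1150/85 = 13.529
Overall dilution factor = 13.857 × 6 × 7 × 13.529 = 7874.1
Final = 2.40 mM / 7874.1 = 0.0003048 mM = 305 nM

305 nM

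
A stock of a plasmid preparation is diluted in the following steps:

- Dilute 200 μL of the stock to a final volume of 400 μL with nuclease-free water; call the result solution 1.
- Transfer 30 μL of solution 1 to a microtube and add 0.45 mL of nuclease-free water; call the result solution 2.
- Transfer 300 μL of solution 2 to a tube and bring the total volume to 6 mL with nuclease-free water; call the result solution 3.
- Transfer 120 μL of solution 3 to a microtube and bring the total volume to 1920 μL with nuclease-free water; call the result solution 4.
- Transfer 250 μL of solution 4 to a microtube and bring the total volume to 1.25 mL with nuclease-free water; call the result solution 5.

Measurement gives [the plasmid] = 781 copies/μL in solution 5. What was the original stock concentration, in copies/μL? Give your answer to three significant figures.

Step 1: 200 μL brought to 400 μL → factor 400/200 = 2
Step 2: 30 μL + 0.45 mL = 480 μL total → factor 480/30 = 16
Step 3: 300 μL brought to 6 mL → factor 6000/300 = 20
Step 4: 120 μL brought to 1920 μL → factor 1920/120 = 16
Step 5: 250 μL brought to 1.25 mL → factor 1250/250 = 5
Overall dilution factor = 2 × 16 × 20 × 16 × 5 = 51200
Stock = 781 copies/μL × 51200 = 4.00 × 10^7 copies/μL

4.00 × 10^7 copies/μL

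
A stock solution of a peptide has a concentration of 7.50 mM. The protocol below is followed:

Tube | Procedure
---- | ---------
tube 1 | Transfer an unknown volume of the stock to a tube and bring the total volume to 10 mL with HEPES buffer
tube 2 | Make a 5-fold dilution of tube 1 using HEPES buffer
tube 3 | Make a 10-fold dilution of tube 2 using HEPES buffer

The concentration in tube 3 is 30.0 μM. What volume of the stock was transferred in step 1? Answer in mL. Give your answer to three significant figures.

Step 1: v brought to 10 mL → factor = 10 mL/v
Step 2: 5-fold → factor 5
Step 3: 10-fold → factor 10
Product of known-step factors = 50
Overall factor = 7.50 mM / (30.0 μM) = 250
Step-1 factor = 250 / 50 = 5
v = 10 mL / 5 = 2.00 mL

2.00 mL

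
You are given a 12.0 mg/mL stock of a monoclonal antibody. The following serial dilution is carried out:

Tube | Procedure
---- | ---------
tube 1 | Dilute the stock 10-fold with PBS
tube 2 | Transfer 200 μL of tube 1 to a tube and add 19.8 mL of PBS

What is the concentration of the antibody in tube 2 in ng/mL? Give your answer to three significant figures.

Step 1: 10-fold → factor 10
Step 2: 200 μL + 19.8 mL = 20000 μL total → factor 20000/200 = 100
Overall dilution factor = 10 × 100 = 1000
Final = 12.0 mg/mL / 1000 = 0.01200 mg/mL = 1.20 × 10^4 ng/mL

1.20 × 10^4 ng/mL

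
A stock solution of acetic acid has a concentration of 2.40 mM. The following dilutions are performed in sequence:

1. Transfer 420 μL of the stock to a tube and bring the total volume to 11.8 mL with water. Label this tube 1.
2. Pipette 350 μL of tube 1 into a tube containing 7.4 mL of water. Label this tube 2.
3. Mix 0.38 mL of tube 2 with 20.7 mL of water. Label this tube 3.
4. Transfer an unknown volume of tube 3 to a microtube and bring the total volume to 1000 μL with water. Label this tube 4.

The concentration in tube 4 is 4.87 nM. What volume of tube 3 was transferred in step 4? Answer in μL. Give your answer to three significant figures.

Step 1: 420 μL brought to 11.8 mL → factor 11800/420 = 28.095
Step 2: 350 μL + 7.4 mL = 7750 μL total → factor 7750/350 = 22.143
Step 3: 0.38 mL + 20.7 mL = 21.08 mL total → factor 21.08/0.38 = 55.474
Step 4: v brought to 1000 μL → factor = 1000 μL/v
Product of known-step factors = 34511
Overall factor = 2.40 mM / (4.87 nM) = 4.9281 × 10^5
Step-4 factor = 4.9281 × 10^5 / 34511 = 14.28
v = 1000 μL / 14.28 = 70.0 μL

70.0 μL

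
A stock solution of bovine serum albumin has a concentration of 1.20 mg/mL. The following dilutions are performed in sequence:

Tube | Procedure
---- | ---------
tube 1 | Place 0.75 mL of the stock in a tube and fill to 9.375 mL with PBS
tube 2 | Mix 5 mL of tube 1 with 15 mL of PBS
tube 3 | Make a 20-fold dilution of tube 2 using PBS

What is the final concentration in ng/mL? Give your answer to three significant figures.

1.20 × 10^3 ng/mL

Step 1: 0.75 mL brought to 9.375 mL → factor 9.375/0.75 = 12.5
Step 2: 5 mL + 15 mL = 20 mL total → factor 20/5 = 4
Step 3: 20-fold → factor 20
Overall dilution factor = 12.5 × 4 × 20 = 1000
Final = 1.20 mg/mL / 1000 = 0.001200 mg/mL = 1.20 × 10^3 ng/mL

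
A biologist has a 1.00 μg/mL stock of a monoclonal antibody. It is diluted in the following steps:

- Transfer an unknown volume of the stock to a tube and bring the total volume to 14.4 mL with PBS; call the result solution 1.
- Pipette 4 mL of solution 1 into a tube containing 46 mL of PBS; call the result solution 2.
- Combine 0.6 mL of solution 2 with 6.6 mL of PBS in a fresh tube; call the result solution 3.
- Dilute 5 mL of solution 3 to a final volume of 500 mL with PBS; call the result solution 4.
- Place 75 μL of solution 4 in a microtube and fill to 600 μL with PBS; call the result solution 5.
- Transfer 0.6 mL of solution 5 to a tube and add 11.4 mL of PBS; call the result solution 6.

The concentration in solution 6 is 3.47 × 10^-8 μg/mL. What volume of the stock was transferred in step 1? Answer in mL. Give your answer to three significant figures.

Step 1: v brought to 14.4 mL → factor = 14.4 mL/v
Step 2: 4 mL + 46 mL = 50 mL total → factor 50/4 = 12.5
Step 3: 0.6 mL + 6.6 mL = 7.2 mL total → factor 7.2/0.6 = 12
Step 4: 5 mL brought to 500 mL → factor 500/5 = 100
Step 5: 75 μL brought to 600 μL → factor 600/75 = 8
Step 6: 0.6 mL + 11.4 mL = 12 mL total → factor 12/0.6 = 20
Product of known-step factors = 2.4 × 10^6
Overall factor = 1.00 μg/mL / (3.47 × 10^-8 μg/mL) = 2.8818 × 10^7
Step-1 factor = 2.8818 × 10^7 / 2.4 × 10^6 = 12.008
v = 14.4 mL / 12.008 = 1.20 mL

1.20 mL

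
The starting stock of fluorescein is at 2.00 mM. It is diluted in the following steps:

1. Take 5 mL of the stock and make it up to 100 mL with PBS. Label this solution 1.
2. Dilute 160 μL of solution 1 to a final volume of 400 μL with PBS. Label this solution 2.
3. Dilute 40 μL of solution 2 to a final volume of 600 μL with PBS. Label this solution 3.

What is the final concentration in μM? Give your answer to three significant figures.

Step 1: 5 mL brought to 100 mL → factor 100/5 = 20
Step 2: 160 μL brought to 400 μL → factor 400/160 = 2.5
Step 3: 40 μL brought to 600 μL → factor 600/40 = 15
Overall dilution factor = 20 × 2.5 × 15 = 750
Final = 2.00 mM / 750 = 0.002667 mM = 2.67 μM

2.67 μM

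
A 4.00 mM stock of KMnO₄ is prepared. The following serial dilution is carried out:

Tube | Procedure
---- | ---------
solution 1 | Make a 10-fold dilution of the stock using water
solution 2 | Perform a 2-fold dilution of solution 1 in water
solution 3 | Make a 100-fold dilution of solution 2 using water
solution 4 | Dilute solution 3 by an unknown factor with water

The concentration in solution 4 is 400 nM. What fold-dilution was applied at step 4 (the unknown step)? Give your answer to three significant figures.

5.00-fold

Step 1: 10-fold → factor 10
Step 2: 2-fold → factor 2
Step 3: 100-fold → factor 100
Step 4: unknown factor x
Product of known-step factors = 2000
Overall factor = 4.00 mM / (400 nM) = 10000
x = 10000 / 2000 = 5.00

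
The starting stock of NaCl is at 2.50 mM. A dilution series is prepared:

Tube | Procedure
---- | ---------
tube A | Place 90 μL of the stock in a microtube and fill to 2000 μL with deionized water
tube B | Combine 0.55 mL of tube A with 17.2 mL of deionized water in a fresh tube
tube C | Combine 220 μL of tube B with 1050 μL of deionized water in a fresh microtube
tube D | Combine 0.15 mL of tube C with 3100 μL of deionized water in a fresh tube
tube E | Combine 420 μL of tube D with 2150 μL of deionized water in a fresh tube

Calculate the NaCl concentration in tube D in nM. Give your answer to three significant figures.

27.9 nM

Step 1: 90 μL brought to 2000 μL → factor 2000/90 = 22.222
Step 2: 0.55 mL + 17.2 mL = 17.75 mL total → factor 17.75/0.55 = 32.273
Step 3: 220 μL + 1050 μL = 1270 μL total → factor 1270/220 = 5.7727
Step 4: 0.15 mL + 3100 μL = 3.25 mL total → factor 3.25/0.15 = 21.667
Dilution factor through tube D = 22.222 × 32.273 × 5.7727 × 21.667 = 89701
[tube D] = 2.50 mM / 89701 = 2.787 × 10^-5 mM = 27.9 nM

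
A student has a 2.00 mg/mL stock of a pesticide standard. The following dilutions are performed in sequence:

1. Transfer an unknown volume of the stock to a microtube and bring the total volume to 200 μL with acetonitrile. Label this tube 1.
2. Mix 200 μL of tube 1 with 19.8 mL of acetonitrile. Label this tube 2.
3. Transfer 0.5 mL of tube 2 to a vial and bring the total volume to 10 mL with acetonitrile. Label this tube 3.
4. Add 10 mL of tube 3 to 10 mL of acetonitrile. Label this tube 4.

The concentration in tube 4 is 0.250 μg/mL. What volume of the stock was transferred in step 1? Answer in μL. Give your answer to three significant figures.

100 μL

Step 1: v brought to 200 μL → factor = 200 μL/v
Step 2: 200 μL + 19.8 mL = 20000 μL total → factor 20000/200 = 100
Step 3: 0.5 mL brought to 10 mL → factor 10/0.5 = 20
Step 4: 10 mL + 10 mL = 20 mL total → factor 20/10 = 2
Product of known-step factors = 4000
Overall factor = 2.00 mg/mL / (0.250 μg/mL) = 8000
Step-1 factor = 8000 / 4000 = 2
v = 200 μL / 2 = 100 μL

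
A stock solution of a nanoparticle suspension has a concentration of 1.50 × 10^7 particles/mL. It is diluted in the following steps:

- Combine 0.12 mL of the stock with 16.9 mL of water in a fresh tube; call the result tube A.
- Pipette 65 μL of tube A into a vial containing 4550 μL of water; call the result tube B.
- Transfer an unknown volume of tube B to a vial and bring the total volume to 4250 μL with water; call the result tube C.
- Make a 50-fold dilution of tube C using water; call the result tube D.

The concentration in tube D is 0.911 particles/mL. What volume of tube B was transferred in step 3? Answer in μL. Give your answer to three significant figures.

Step 1: 0.12 mL + 16.9 mL = 17.02 mL total → factor 17.02/0.12 = 141.83
Step 2: 65 μL + 4550 μL = 4615 μL total → factor 4615/65 = 71
Step 3: v brought to 4250 μL → factor = 4250 μL/v
Step 4: 50-fold → factor 50
Product of known-step factors = 5.0351 × 10^5
Overall factor = 1.50 × 10^7 particles/mL / (0.911 particles/mL) = 1.6465 × 10^7
Step-3 factor = 1.6465 × 10^7 / 5.0351 × 10^5 = 32.701
v = 4250 μL / 32.701 = 130 μL

130 μL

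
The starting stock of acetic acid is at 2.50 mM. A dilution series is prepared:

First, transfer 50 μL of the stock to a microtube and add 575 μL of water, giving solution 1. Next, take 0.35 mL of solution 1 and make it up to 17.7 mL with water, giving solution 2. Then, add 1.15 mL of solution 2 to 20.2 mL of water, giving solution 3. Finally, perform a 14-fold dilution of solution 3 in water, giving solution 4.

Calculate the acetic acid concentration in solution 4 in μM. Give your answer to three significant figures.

Step 1: 50 μL + 575 μL = 625 μL total → factor 625/50 = 12.5
Step 2: 0.35 mL brought to 17.7 mL → factor 17.7/0.35 = 50.571
Step 3: 1.15 mL + 20.2 mL = 21.35 mL total → factor 21.35/1.15 = 18.565
Step 4: 14-fold → factor 14
Dilution factor through solution 4 = 12.5 × 50.571 × 18.565 × 14 = 1.643 × 10^5
[solution 4] = 2.50 mM / 1.643 × 10^5 = 1.522 × 10^-5 mM = 0.0152 μM

0.0152 μM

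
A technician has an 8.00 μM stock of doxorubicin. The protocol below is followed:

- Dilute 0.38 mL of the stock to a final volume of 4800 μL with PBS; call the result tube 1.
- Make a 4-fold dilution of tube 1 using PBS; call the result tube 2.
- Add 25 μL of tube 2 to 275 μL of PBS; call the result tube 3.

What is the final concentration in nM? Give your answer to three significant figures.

Step 1: 0.38 mL brought to 4800 μL → factor 4.8/0.38 = 12.632
Step 2: 4-fold → factor 4
Step 3: 25 μL + 275 μL = 300 μL total → factor 300/25 = 12
Overall dilution factor = 12.632 × 4 × 12 = 606.32
Final = 8.00 μM / 606.32 = 0.01319 μM = 13.2 nM

13.2 nM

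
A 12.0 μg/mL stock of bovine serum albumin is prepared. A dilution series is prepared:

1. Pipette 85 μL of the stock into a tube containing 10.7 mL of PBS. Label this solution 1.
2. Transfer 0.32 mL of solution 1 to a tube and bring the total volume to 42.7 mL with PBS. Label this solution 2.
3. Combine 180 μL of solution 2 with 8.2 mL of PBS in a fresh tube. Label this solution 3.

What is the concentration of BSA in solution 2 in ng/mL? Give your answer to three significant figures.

0.709 ng/mL

Step 1: 85 μL + 10.7 mL = 10785 μL total → factor 10785/85 = 126.88
Step 2: 0.32 mL brought to 42.7 mL → factor 42.7/0.32 = 133.44
Dilution factor through solution 2 = 126.88 × 133.44 = 16931
[solution 2] = 12.0 μg/mL / 16931 = 0.0007088 μg/mL = 0.709 ng/mL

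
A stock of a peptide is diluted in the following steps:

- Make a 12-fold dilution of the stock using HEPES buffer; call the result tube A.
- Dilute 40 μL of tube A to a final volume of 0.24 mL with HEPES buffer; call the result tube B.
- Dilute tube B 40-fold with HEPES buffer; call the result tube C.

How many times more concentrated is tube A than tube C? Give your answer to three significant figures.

Step 1: 12-fold → factor 12
Step 2: 40 μL brought to 0.24 mL → factor 240/40 = 6
Step 3: 40-fold → factor 40
Dilution factor to tube A = 12; to tube C = 2880
[tube A]/[tube C] = (factor to tube C)/(factor to tube A) = 2880/12 = 240

240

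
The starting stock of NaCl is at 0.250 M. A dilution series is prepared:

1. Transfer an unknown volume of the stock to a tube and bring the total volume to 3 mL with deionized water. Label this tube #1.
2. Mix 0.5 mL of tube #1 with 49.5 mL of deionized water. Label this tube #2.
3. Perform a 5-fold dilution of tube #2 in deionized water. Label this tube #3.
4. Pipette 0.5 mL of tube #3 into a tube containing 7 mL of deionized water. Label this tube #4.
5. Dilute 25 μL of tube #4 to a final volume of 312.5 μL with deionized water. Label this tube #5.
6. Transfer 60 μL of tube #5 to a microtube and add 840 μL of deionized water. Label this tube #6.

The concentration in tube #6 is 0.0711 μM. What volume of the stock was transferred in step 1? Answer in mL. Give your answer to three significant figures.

Step 1: v brought to 3 mL → factor = 3 mL/v
Step 2: 0.5 mL + 49.5 mL = 50 mL total → factor 50/0.5 = 100
Step 3: 5-fold → factor 5
Step 4: 0.5 mL + 7 mL = 7.5 mL total → factor 7.5/0.5 = 15
Step 5: 25 μL brought to 312.5 μL → factor 312.5/25 = 12.5
Step 6: 60 μL + 840 μL = 900 μL total → factor 900/60 = 15
Product of known-step factors = 1.4062 × 10^6
Overall factor = 0.250 M / (0.0711 μM) = 3.5162 × 10^6
Step-1 factor = 3.5162 × 10^6 / 1.4062 × 10^6 = 2.5004
v = 3 mL / 2.5004 = 1.20 mL

1.20 mL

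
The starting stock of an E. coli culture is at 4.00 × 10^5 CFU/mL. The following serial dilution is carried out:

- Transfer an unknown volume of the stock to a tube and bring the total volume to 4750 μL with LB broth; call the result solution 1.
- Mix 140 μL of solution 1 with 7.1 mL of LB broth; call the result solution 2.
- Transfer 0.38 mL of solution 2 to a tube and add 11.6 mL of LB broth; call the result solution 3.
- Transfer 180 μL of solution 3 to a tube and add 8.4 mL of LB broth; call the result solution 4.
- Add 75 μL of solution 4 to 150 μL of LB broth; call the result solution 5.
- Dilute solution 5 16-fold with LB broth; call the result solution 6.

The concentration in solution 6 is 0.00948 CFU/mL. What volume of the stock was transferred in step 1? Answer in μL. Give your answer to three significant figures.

Step 1: v brought to 4750 μL → factor = 4750 μL/v
Step 2: 140 μL + 7.1 mL = 7240 μL total → factor 7240/140 = 51.714
Step 3: 0.38 mL + 11.6 mL = 11.98 mL total → factor 11.98/0.38 = 31.526
Step 4: 180 μL + 8.4 mL = 8580 μL total → factor 8580/180 = 47.667
Step 5: 75 μL + 150 μL = 225 μL total → factor 225/75 = 3
Step 6: 16-fold → factor 16
Product of known-step factors = 3.7303 × 10^6
Overall factor = 4.00 × 10^5 CFU/mL / (0.00948 CFU/mL) = 4.2194 × 10^7
Step-1 factor = 4.2194 × 10^7 / 3.7303 × 10^6 = 11.311
v = 4750 μL / 11.311 = 420 μL

420 μL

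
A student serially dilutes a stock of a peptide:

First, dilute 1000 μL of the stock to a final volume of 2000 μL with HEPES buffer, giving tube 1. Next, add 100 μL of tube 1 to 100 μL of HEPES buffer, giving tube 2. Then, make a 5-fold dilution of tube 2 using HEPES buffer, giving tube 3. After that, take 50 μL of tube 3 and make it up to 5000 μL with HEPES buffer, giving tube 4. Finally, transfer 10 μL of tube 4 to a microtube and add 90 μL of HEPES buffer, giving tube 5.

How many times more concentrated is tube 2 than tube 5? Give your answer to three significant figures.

Step 1: 1000 μL brought to 2000 μL → factor 2000/1000 = 2
Step 2: 100 μL + 100 μL = 200 μL total → factor 200/100 = 2
Step 3: 5-fold → factor 5
Step 4: 50 μL brought to 5000 μL → factor 5000/50 = 100
Step 5: 10 μL + 90 μL = 100 μL total → factor 100/10 = 10
Dilution factor to tube 2 = 4; to tube 5 = 20000
[tube 2]/[tube 5] = (factor to tube 5)/(factor to tube 2) = 20000/4 = 5.00 × 10^3

5.00 × 10^3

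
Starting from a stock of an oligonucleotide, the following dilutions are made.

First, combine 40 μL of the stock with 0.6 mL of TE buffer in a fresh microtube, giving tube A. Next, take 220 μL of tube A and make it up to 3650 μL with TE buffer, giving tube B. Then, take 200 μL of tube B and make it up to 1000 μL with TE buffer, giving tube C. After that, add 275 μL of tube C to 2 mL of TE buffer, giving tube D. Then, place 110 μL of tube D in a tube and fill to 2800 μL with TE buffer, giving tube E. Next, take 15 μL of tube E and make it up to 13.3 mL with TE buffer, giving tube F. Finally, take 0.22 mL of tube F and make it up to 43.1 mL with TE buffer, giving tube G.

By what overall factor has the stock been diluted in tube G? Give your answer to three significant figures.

4.85 × 10^10

Step 1: 40 μL + 0.6 mL = 640 μL total → factor 640/40 = 16
Step 2: 220 μL brought to 3650 μL → factor 3650/220 = 16.591
Step 3: 200 μL brought to 1000 μL → factor 1000/200 = 5
Step 4: 275 μL + 2 mL = 2275 μL total → factor 2275/275 = 8.2727
Step 5: 110 μL brought to 2800 μL → factor 2800/110 = 25.455
Step 6: 15 μL brought to 13.3 mL → factor 13300/15 = 886.67
Step 7: 0.22 mL brought to 43.1 mL → factor 43.1/0.22 = 195.91
Overall dilution factor = 16 × 16.591 × 5 × 8.2727 × 25.455 × 886.67 × 195.91 = 4.855 × 10^10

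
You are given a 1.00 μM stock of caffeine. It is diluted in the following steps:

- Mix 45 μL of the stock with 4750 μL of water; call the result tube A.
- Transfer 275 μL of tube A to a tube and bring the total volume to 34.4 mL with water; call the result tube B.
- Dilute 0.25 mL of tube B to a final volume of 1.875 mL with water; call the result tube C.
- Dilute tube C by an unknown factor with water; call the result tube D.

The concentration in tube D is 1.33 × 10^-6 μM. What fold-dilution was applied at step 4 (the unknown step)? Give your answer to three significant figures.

7.52-fold

Step 1: 45 μL + 4750 μL = 4795 μL total → factor 4795/45 = 106.56
Step 2: 275 μL brought to 34.4 mL → factor 34400/275 = 125.09
Step 3: 0.25 mL brought to 1.875 mL → factor 1.875/0.25 = 7.5
Step 4: unknown factor x
Product of known-step factors = 99968
Overall factor = 1.00 μM / (1.33 × 10^-6 μM) = 7.5188 × 10^5
x = 7.5188 × 10^5 / 99968 = 7.52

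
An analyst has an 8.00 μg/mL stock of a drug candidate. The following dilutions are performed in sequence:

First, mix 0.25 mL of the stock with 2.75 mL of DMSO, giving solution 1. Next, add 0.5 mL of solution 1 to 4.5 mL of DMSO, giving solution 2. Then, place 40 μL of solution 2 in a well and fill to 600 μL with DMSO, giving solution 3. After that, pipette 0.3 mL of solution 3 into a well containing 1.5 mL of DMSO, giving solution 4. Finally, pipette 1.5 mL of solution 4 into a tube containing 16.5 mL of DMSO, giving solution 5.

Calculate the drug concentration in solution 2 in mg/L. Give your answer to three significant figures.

0.0667 mg/L

Step 1: 0.25 mL + 2.75 mL = 3 mL total → factor 3/0.25 = 12
Step 2: 0.5 mL + 4.5 mL = 5 mL total → factor 5/0.5 = 10
Dilution factor through solution 2 = 12 × 10 = 120
[solution 2] = 8.00 μg/mL / 120 = 0.06667 μg/mL = 0.0667 mg/L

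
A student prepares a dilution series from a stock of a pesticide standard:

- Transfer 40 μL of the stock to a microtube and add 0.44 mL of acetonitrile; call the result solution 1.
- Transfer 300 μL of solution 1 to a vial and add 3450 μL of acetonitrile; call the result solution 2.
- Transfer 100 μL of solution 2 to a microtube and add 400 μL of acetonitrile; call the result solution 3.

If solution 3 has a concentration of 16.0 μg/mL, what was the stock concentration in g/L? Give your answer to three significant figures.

Step 1: 40 μL + 0.44 mL = 480 μL total → factor 480/40 = 12
Step 2: 300 μL + 3450 μL = 3750 μL total → factor 3750/300 = 12.5
Step 3: 100 μL + 400 μL = 500 μL total → factor 500/100 = 5
Overall dilution factor = 12 × 12.5 × 5 = 750
Stock = 16.0 μg/mL × 750 = 1.200 × 10^4 μg/mL = 12.0 g/L

12.0 g/L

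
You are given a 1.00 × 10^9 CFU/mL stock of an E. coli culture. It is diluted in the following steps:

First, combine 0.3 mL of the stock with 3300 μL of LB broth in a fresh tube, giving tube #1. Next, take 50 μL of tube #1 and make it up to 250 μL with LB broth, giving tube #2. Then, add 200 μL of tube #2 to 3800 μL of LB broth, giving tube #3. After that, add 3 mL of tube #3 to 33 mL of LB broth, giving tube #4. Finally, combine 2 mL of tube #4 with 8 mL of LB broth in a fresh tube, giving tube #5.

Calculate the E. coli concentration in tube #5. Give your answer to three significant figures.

1.39 × 10^4 CFU/mL

Step 1: 0.3 mL + 3300 μL = 3.6 mL total → factor 3.6/0.3 = 12
Step 2: 50 μL brought to 250 μL → factor 250/50 = 5
Step 3: 200 μL + 3800 μL = 4000 μL total → factor 4000/200 = 20
Step 4: 3 mL + 33 mL = 36 mL total → factor 36/3 = 12
Step 5: 2 mL + 8 mL = 10 mL total → factor 10/2 = 5
Dilution factor through tube #5 = 12 × 5 × 20 × 12 × 5 = 72000
[tube #5] = 1.00 × 10^9 CFU/mL / 72000 = 1.39 × 10^4 CFU/mL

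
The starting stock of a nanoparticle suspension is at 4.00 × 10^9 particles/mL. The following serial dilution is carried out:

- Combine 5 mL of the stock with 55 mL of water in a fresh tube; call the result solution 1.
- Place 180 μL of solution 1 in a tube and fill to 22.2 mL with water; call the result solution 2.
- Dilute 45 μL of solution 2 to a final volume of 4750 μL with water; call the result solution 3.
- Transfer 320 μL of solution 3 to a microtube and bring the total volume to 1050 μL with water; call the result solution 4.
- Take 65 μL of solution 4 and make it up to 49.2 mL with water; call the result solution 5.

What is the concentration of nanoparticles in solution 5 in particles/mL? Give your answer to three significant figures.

Step 1: 5 mL + 55 mL = 60 mL total → factor 60/5 = 12
Step 2: 180 μL brought to 22.2 mL → factor 22200/180 = 123.33
Step 3: 45 μL brought to 4750 μL → factor 4750/45 = 105.56
Step 4: 320 μL brought to 1050 μL → factor 1050/320 = 3.2812
Step 5: 65 μL brought to 49.2 mL → factor 49200/65 = 756.92
Overall dilution factor = 12 × 123.33 × 105.56 × 3.2812 × 756.92 = 3.88 × 10^8
Final = 4.00 × 10^9 particles/mL / 3.88 × 10^8 = 10.3 particles/mL

10.3 particles/mL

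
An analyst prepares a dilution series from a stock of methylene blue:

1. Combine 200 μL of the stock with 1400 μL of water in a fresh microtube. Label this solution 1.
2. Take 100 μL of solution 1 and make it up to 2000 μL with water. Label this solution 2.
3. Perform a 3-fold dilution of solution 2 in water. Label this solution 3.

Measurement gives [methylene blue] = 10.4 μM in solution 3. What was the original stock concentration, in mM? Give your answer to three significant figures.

Step 1: 200 μL + 1400 μL = 1600 μL total → factor 1600/200 = 8
Step 2: 100 μL brought to 2000 μL → factor 2000/100 = 20
Step 3: 3-fold → factor 3
Overall dilution factor = 8 × 20 × 3 = 480
Stock = 10.4 μM × 480 = 4992 μM = 4.99 mM

4.99 mM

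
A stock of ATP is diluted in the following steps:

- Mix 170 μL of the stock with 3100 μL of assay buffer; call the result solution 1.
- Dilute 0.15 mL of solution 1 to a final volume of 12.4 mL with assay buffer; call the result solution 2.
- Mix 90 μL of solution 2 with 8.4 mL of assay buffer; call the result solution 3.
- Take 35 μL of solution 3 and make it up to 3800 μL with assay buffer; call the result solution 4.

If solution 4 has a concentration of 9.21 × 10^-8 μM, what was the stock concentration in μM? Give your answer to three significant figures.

Step 1: 170 μL + 3100 μL = 3270 μL total → factor 3270/170 = 19.235
Step 2: 0.15 mL brought to 12.4 mL → factor 12.4/0.15 = 82.667
Step 3: 90 μL + 8.4 mL = 8490 μL total → factor 8490/90 = 94.333
Step 4: 35 μL brought to 3800 μL → factor 3800/35 = 108.57
Overall dilution factor = 19.235 × 82.667 × 94.333 × 108.57 = 1.6286 × 10^7
Stock = 9.21 × 10^-8 μM × 1.6286 × 10^7 = 1.50 μM

1.50 μM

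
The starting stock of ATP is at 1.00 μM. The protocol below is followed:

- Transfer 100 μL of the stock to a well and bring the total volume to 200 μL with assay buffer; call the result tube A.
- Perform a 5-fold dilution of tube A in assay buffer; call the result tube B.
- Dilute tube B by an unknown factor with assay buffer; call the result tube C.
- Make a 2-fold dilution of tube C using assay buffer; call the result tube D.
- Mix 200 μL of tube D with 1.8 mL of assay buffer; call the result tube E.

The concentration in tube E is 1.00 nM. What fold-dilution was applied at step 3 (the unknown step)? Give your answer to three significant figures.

5.00-fold

Step 1: 100 μL brought to 200 μL → factor 200/100 = 2
Step 2: 5-fold → factor 5
Step 3: unknown factor x
Step 4: 2-fold → factor 2
Step 5: 200 μL + 1.8 mL = 2000 μL total → factor 2000/200 = 10
Product of known-step factors = 200
Overall factor = 1.00 μM / (1.00 nM) = 1000
x = 1000 / 200 = 5.00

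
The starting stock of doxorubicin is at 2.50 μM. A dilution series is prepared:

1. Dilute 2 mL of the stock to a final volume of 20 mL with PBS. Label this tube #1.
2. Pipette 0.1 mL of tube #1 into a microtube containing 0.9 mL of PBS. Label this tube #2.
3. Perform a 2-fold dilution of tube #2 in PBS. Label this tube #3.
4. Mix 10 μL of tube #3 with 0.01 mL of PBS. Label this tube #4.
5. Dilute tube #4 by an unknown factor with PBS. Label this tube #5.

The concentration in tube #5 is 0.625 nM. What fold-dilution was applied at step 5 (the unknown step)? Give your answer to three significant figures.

10.0-fold

Step 1: 2 mL brought to 20 mL → factor 20/2 = 10
Step 2: 0.1 mL + 0.9 mL = 1 mL total → factor 1/0.1 = 10
Step 3: 2-fold → factor 2
Step 4: 10 μL + 0.01 mL = 20 μL total → factor 20/10 = 2
Step 5: unknown factor x
Product of known-step factors = 400
Overall factor = 2.50 μM / (0.625 nM) = 4000
x = 4000 / 400 = 10.0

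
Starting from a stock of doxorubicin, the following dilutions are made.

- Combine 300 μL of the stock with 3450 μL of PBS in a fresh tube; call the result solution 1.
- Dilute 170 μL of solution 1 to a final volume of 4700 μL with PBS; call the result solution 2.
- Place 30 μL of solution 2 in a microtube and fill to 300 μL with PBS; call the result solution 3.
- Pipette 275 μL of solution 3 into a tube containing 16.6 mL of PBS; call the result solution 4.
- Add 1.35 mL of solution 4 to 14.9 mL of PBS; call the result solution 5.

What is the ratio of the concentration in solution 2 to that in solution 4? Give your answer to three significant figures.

Step 1: 300 μL + 3450 μL = 3750 μL total → factor 3750/300 = 12.5
Step 2: 170 μL brought to 4700 μL → factor 4700/170 = 27.647
Step 3: 30 μL brought to 300 μL → factor 300/30 = 10
Step 4: 275 μL + 16.6 mL = 16875 μL total → factor 16875/275 = 61.364
Dilution factor to solution 2 = 345.59; to solution 4 = 2.1207 × 10^5
[solution 2]/[solution 4] = (factor to solution 4)/(factor to solution 2) = 2.1207 × 10^5/345.59 = 614

614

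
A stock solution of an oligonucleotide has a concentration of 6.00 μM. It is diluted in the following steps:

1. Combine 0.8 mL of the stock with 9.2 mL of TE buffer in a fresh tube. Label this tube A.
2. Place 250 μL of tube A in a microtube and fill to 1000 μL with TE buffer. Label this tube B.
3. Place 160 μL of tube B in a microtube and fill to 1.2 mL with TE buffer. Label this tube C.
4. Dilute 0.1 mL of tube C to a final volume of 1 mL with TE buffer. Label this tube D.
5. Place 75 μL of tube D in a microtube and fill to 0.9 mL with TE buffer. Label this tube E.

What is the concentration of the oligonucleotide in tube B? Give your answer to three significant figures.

Step 1: 0.8 mL + 9.2 mL = 10 mL total → factor 10/0.8 = 12.5
Step 2: 250 μL brought to 1000 μL → factor 1000/250 = 4
Dilution factor through tube B = 12.5 × 4 = 50
[tube B] = 6.00 μM / 50 = 0.120 μM

0.120 μM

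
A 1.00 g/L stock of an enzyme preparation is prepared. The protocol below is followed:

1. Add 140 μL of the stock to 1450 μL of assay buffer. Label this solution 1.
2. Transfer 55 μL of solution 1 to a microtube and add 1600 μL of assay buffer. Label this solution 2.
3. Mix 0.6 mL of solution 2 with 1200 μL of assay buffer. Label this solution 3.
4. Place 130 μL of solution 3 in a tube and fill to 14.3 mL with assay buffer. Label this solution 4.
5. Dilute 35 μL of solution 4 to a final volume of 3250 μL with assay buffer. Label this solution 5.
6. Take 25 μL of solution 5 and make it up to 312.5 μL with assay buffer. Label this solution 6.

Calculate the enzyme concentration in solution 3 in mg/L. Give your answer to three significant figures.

Step 1: 140 μL + 1450 μL = 1590 μL total → factor 1590/140 = 11.357
Step 2: 55 μL + 1600 μL = 1655 μL total → factor 1655/55 = 30.091
Step 3: 0.6 mL + 1200 μL = 1.8 mL total → factor 1.8/0.6 = 3
Dilution factor through solution 3 = 11.357 × 30.091 × 3 = 1025.2
[solution 3] = 1.00 g/L / 1025.2 = 0.0009754 g/L = 0.975 mg/L

0.975 mg/L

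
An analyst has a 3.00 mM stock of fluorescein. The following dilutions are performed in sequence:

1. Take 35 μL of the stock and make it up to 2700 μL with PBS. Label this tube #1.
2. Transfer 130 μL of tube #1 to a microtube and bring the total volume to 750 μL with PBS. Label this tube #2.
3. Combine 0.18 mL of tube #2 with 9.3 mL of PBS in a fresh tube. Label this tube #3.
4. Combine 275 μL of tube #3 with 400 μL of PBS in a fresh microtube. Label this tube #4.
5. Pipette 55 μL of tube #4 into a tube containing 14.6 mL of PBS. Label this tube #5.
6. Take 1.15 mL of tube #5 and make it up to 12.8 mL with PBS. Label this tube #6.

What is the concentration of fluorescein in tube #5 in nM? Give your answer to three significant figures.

Step 1: 35 μL brought to 2700 μL → factor 2700/35 = 77.143
Step 2: 130 μL brought to 750 μL → factor 750/130 = 5.7692
Step 3: 0.18 mL + 9.3 mL = 9.48 mL total → factor 9.48/0.18 = 52.667
Step 4: 275 μL + 400 μL = 675 μL total → factor 675/275 = 2.4545
Step 5: 55 μL + 14.6 mL = 14655 μL total → factor 14655/55 = 266.45
Dilution factor through tube #5 = 77.143 × 5.7692 × 52.667 × 2.4545 × 266.45 = 1.533 × 10^7
[tube #5] = 3.00 mM / 1.533 × 10^7 = 1.957 × 10^-7 mM = 0.196 nM

0.196 nM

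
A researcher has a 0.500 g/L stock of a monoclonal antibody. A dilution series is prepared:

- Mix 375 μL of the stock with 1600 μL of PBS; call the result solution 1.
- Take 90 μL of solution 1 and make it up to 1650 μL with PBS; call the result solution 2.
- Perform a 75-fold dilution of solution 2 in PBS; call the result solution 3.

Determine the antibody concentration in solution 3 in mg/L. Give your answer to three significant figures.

Step 1: 375 μL + 1600 μL = 1975 μL total → factor 1975/375 = 5.2667
Step 2: 90 μL brought to 1650 μL → factor 1650/90 = 18.333
Step 3: 75-fold → factor 75
Overall dilution factor = 5.2667 × 18.333 × 75 = 7241.7
Final = 0.500 g/L / 7241.7 = 6.904 × 10^-5 g/L = 0.0690 mg/L

0.0690 mg/L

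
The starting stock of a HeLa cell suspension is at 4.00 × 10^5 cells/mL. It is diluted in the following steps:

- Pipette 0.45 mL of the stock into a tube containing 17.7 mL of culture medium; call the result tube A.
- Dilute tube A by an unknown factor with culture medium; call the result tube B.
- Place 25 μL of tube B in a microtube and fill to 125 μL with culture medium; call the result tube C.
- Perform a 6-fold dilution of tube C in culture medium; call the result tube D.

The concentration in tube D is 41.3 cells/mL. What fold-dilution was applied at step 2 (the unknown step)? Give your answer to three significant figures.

Step 1: 0.45 mL + 17.7 mL = 18.15 mL total → factor 18.15/0.45 = 40.333
Step 2: unknown factor x
Step 3: 25 μL brought to 125 μL → factor 125/25 = 5
Step 4: 6-fold → factor 6
Product of known-step factors = 1210
Overall factor = 4.00 × 10^5 cells/mL / (41.3 cells/mL) = 9685.2
x = 9685.2 / 1210 = 8.00

8.00-fold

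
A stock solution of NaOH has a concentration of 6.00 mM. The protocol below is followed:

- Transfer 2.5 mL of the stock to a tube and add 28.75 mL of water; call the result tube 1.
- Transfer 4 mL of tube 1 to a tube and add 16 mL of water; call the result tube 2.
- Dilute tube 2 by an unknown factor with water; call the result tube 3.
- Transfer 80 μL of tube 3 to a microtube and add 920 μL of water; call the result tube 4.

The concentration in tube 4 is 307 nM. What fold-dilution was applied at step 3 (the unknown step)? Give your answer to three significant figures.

Step 1: 2.5 mL + 28.75 mL = 31.25 mL total → factor 31.25/2.5 = 12.5
Step 2: 4 mL + 16 mL = 20 mL total → factor 20/4 = 5
Step 3: unknown factor x
Step 4: 80 μL + 920 μL = 1000 μL total → factor 1000/80 = 12.5
Product of known-step factors = 781.25
Overall factor = 6.00 mM / (307 nM) = 19544
x = 19544 / 781.25 = 25.0

25.0-fold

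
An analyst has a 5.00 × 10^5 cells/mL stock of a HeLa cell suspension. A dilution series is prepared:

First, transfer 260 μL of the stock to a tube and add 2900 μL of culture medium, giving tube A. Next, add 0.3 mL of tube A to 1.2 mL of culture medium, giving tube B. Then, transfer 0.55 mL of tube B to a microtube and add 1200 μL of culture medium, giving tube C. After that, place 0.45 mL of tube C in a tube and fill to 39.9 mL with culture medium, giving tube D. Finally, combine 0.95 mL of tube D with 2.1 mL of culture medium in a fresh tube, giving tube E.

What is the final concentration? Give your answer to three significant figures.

9.08 cells/mL

Step 1: 260 μL + 2900 μL = 3160 μL total → factor 3160/260 = 12.154
Step 2: 0.3 mL + 1.2 mL = 1.5 mL total → factor 1.5/0.3 = 5
Step 3: 0.55 mL + 1200 μL = 1.75 mL total → factor 1.75/0.55 = 3.1818
Step 4: 0.45 mL brought to 39.9 mL → factor 39.9/0.45 = 88.667
Step 5: 0.95 mL + 2.1 mL = 3.05 mL total → factor 3.05/0.95 = 3.2105
Overall dilution factor = 12.154 × 5 × 3.1818 × 88.667 × 3.2105 = 55042
Final = 5.00 × 10^5 cells/mL / 55042 = 9.08 cells/mL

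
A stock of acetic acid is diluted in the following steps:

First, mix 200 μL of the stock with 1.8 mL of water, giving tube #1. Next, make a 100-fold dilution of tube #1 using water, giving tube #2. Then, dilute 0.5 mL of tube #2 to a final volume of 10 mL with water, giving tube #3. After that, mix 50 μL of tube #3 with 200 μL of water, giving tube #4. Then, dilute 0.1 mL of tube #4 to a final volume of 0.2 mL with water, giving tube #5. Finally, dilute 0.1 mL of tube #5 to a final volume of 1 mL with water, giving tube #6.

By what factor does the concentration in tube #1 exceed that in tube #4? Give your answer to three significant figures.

Step 1: 200 μL + 1.8 mL = 2000 μL total → factor 2000/200 = 10
Step 2: 100-fold → factor 100
Step 3: 0.5 mL brought to 10 mL → factor 10/0.5 = 20
Step 4: 50 μL + 200 μL = 250 μL total → factor 250/50 = 5
Dilution factor to tube #1 = 10; to tube #4 = 1 × 10^5
[tube #1]/[tube #4] = (factor to tube #4)/(factor to tube #1) = 1 × 10^5/10 = 1.00 × 10^4

1.00 × 10^4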